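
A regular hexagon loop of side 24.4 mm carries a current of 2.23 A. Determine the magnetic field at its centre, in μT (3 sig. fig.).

B ≈ 63.3 μT

Each side is a finite straight segment at perpendicular distance d = a/(2 tan(π/6)) = 0.02113 m from the centre, with end-angles ±π/6.
One side contributes B₁ = (μ₀I/4πd)·2 sin(π/6) = 1.06×10⁻⁵ T.
All 6 sides add in the same direction: B = 6 × 1.06×10⁻⁵ = 6.33×10⁻⁵ T.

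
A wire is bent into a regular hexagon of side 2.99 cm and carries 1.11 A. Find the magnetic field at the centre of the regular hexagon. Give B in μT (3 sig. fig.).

Each side is a finite straight segment at perpendicular distance d = a/(2 tan(π/6)) = 0.02589 m from the centre, with end-angles ±π/6.
One side contributes B₁ = (μ₀I/4πd)·2 sin(π/6) = 4.29×10⁻⁶ T.
All 6 sides add in the same direction: B = 6 × 4.29×10⁻⁶ = 2.57×10⁻⁵ T.

B ≈ 25.7 μT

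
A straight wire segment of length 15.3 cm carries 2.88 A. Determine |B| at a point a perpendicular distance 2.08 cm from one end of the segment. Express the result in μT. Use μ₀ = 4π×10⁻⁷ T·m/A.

B ≈ 13.7 μT

For a finite straight segment, B = (μ₀I/4πd)(sinθ₁ + sinθ₂), where θ₁, θ₂ are the angles from the perpendicular to each end.
The perpendicular foot is at one end, so the two end-offsets along the wire are 0 and L = 0.153 m.
sinθ₁ = 0/√(0²+0.0208²) = 0.0000; sinθ₂ = 0.153/√(0.153²+0.0208²) = 0.9909.
B = (4π×10⁻⁷ × 2.88) / (4π × 0.0208) × (0.0000 + 0.9909) = 1.37×10⁻⁵ T.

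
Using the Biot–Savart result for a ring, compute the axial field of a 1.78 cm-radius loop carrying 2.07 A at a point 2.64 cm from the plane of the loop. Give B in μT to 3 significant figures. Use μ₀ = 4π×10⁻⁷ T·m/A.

On the axis of a circular loop, B = μ₀IR² / [2(R²+z²)^(3/2)].
R² + z² = (0.0178)² + (0.0264)² = 0.001014 m², and (R²+z²)^(3/2) = 3.23×10⁻⁵ m³.
B = (4π×10⁻⁷ × 2.07 × 0.0003168) / (2 × 3.23×10⁻⁵) = 1.28×10⁻⁵ T.

B ≈ 12.8 μT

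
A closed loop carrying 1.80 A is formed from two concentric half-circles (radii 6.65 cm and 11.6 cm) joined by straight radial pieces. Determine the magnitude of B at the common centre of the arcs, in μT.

The radial connectors point toward the centre, so dl × r̂ = 0 and they contribute nothing.
Each semicircle gives μ₀I/(4R): inner arc 8.50×10⁻⁶ T, outer arc 4.87×10⁻⁶ T.
The two arcs carry current in opposite angular senses, so their fields oppose: B = |8.50×10⁻⁶ − 4.87×10⁻⁶| = 3.63×10⁻⁶ T.

B ≈ 3.63 μT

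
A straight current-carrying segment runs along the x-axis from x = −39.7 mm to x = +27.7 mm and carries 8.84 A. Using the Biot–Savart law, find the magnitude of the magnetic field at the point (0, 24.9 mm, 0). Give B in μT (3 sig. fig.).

B ≈ 56.5 μT

For a finite straight segment, B = (μ₀I/4πd)(sinθ₁ + sinθ₂), where θ₁, θ₂ are the angles from the perpendicular to each end.
The perpendicular distance is d = 0.0249 m; the end-offsets along the wire are a = 0.0397 m and b = 0.0277 m.
sinθ₁ = 0.0397/√(0.0397²+0.0249²) = 0.8472; sinθ₂ = 0.0277/√(0.0277²+0.0249²) = 0.7437.
B = (4π×10⁻⁷ × 8.84) / (4π × 0.0249) × (0.8472 + 0.7437) = 5.65×10⁻⁵ T.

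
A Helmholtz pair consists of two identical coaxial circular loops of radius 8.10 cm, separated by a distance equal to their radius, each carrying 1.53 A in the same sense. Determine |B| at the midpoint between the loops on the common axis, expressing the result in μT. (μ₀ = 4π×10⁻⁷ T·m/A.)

B ≈ 17.0 μT

Each loop contributes B = μ₀IR²/[2(R²+z²)^(3/2)] on the axis, with z measured from that loop.
Loop 1 (z = 0.0405 m): B₁ = 8.49×10⁻⁶ T. Loop 2 (z = 0.0405 m): B₂ = 8.49×10⁻⁶ T.
The fields add: B = B₁ + B₂ = 1.70×10⁻⁵ T.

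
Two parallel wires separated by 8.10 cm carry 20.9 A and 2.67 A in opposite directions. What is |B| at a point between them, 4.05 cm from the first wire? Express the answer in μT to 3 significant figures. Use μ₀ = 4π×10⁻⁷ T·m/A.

B ≈ 116 μT

Each long wire gives B = μ₀I/(2πd). Distances are d₁ = 0.0405 m and d₂ = 0.0405 m.
B₁ = 1.03×10⁻⁴ T, B₂ = 1.32×10⁻⁵ T.
Between antiparallel currents both contributions point the same way, so they add. B = B₁ + B₂ = 1.03×10⁻⁴ + 1.32×10⁻⁵ = 1.16×10⁻⁴ T.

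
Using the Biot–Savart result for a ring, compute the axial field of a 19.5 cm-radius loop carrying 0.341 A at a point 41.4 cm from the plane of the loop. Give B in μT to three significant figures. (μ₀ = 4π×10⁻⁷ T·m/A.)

B ≈ 0.0850 μT

On the axis of a circular loop, B = μ₀IR² / [2(R²+z²)^(3/2)].
R² + z² = (0.195)² + (0.414)² = 0.2094 m², and (R²+z²)^(3/2) = 9.58×10⁻² m³.
B = (4π×10⁻⁷ × 0.341 × 0.03803) / (2 × 9.58×10⁻²) = 8.50×10⁻⁸ T.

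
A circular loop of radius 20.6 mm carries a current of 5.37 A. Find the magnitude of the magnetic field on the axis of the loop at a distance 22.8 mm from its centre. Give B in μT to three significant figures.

B ≈ 49.4 μT

On the axis of a circular loop, B = μ₀IR² / [2(R²+z²)^(3/2)].
R² + z² = (0.0206)² + (0.0228)² = 0.0009442 m², and (R²+z²)^(3/2) = 2.90×10⁻⁵ m³.
B = (4π×10⁻⁷ × 5.37 × 0.0004244) / (2 × 2.90×10⁻⁵) = 4.94×10⁻⁵ T.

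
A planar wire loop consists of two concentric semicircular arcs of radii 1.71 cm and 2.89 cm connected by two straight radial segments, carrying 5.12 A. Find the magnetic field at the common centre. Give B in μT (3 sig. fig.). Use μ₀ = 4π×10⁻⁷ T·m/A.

The radial connectors point toward the centre, so dl × r̂ = 0 and they contribute nothing.
Each semicircle gives μ₀I/(4R): inner arc 9.41×10⁻⁵ T, outer arc 5.57×10⁻⁵ T.
The two arcs carry current in opposite angular senses, so their fields oppose: B = |9.41×10⁻⁵ − 5.57×10⁻⁵| = 3.84×10⁻⁵ T.

B ≈ 38.4 μT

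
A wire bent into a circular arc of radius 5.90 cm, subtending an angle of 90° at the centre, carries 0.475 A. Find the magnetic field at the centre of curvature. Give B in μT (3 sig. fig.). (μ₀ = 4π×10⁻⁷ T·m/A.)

B ≈ 1.26 μT

The Biot–Savart field of a circular arc at its centre is B = μ₀Iφ/(4πR), with φ = 1.571 rad.
B = (4π×10⁻⁷ × 0.475 × 1.571) / (4π × 0.059) = 1.26×10⁻⁶ T.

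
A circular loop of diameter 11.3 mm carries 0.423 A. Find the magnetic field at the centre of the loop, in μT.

B ≈ 47.0 μT

At the centre of a circular loop the Biot–Savart law gives B = μ₀I/(2R) (so R = 0.00565 m).
B = (4π×10⁻⁷ × 0.423) / (2 × 0.00565) = 4.70×10⁻⁵ T.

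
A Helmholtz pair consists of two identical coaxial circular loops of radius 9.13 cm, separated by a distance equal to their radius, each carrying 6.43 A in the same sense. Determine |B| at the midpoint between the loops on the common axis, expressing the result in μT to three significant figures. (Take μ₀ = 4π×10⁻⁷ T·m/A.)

B ≈ 63.3 μT

Each loop contributes B = μ₀IR²/[2(R²+z²)^(3/2)] on the axis, with z measured from that loop.
Loop 1 (z = 0.04565 m): B₁ = 3.17×10⁻⁵ T. Loop 2 (z = 0.04565 m): B₂ = 3.17×10⁻⁵ T.
The fields add: B = B₁ + B₂ = 6.33×10⁻⁵ T.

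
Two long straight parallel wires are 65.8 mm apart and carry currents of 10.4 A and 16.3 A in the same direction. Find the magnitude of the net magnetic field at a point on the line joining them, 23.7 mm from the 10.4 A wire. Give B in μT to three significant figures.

Each long wire gives B = μ₀I/(2πd). Distances are d₁ = 0.0237 m and d₂ = 0.0421 m.
B₁ = 8.78×10⁻⁵ T, B₂ = 7.74×10⁻⁵ T.
Between parallel currents the two contributions point in opposite directions, so they subtract. B = |B₁ − B₂| = |8.78×10⁻⁵ − 7.74×10⁻⁵| = 1.03×10⁻⁵ T.

B ≈ 10.3 μT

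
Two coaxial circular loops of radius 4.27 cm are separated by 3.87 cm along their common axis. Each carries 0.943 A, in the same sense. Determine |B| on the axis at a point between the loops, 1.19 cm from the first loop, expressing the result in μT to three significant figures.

Each loop contributes B = μ₀IR²/[2(R²+z²)^(3/2)] on the axis, with z measured from that loop.
Loop 1 (z = 0.0119 m): B₁ = 1.24×10⁻⁵ T. Loop 2 (z = 0.0268 m): B₂ = 8.43×10⁻⁶ T.
The fields add: B = B₁ + B₂ = 2.08×10⁻⁵ T.

B ≈ 20.8 μT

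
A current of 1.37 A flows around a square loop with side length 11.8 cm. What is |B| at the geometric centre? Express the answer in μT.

Each side is a finite straight segment at perpendicular distance d = a/(2 tan(π/4)) = 0.059 m from the centre, with end-angles ±π/4.
One side contributes B₁ = (μ₀I/4πd)·2 sin(π/4) = 3.28×10⁻⁶ T.
All 4 sides add in the same direction: B = 4 × 3.28×10⁻⁶ = 1.31×10⁻⁵ T.

B ≈ 13.1 μT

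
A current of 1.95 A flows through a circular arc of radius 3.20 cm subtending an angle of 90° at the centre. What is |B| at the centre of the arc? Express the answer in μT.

The Biot–Savart field of a circular arc at its centre is B = μ₀Iφ/(4πR), with φ = 1.571 rad.
B = (4π×10⁻⁷ × 1.95 × 1.571) / (4π × 0.032) = 9.57×10⁻⁶ T.

B ≈ 9.57 μT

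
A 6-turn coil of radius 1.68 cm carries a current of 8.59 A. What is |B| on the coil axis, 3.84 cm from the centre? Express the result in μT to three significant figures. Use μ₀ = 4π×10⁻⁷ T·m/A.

For an N-turn flat coil, B = Nμ₀IR²/[2(R²+z²)^(3/2)] with R = 0.0168 m, z = 0.0384 m.
B = 6 × 2.07×10⁻⁵ T = 1.24×10⁻⁴ T.

B ≈ 124 μT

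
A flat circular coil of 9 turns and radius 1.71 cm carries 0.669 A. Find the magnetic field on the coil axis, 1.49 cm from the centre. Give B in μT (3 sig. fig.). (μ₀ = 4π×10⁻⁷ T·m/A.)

B ≈ 94.8 μT

For an N-turn flat coil, B = Nμ₀IR²/[2(R²+z²)^(3/2)] with R = 0.0171 m, z = 0.0149 m.
B = 9 × 1.05×10⁻⁵ T = 9.48×10⁻⁵ T.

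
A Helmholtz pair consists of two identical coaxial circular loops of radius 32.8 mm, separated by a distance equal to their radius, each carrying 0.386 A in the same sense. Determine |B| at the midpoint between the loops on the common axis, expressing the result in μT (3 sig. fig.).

Each loop contributes B = μ₀IR²/[2(R²+z²)^(3/2)] on the axis, with z measured from that loop.
Loop 1 (z = 0.0164 m): B₁ = 5.29×10⁻⁶ T. Loop 2 (z = 0.0164 m): B₂ = 5.29×10⁻⁶ T.
The fields add: B = B₁ + B₂ = 1.06×10⁻⁵ T.

B ≈ 10.6 μT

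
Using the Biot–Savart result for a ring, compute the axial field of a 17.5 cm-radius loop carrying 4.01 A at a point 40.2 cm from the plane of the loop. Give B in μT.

B ≈ 0.916 μT

On the axis of a circular loop, B = μ₀IR² / [2(R²+z²)^(3/2)].
R² + z² = (0.175)² + (0.402)² = 0.1922 m², and (R²+z²)^(3/2) = 8.43×10⁻² m³.
B = (4π×10⁻⁷ × 4.01 × 0.03063) / (2 × 8.43×10⁻²) = 9.16×10⁻⁷ T.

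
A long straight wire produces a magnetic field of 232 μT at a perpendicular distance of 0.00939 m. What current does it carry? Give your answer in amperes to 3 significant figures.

I ≈ 10.9 A

For a long straight wire B = μ₀I/(2πd), so I = 2πdB/μ₀.
I = 2π × 0.00939 × 2.32×10⁻⁴ / (4π×10⁻⁷) = 10.9 A.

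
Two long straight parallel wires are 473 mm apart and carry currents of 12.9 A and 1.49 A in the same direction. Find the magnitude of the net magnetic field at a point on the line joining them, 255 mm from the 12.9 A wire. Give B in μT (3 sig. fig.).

Each long wire gives B = μ₀I/(2πd). Distances are d₁ = 0.255 m and d₂ = 0.218 m.
B₁ = 1.01×10⁻⁵ T, B₂ = 1.37×10⁻⁶ T.
Between parallel currents the two contributions point in opposite directions, so they subtract. B = |B₁ − B₂| = |1.01×10⁻⁵ − 1.37×10⁻⁶| = 8.75×10⁻⁶ T.

B ≈ 8.75 μT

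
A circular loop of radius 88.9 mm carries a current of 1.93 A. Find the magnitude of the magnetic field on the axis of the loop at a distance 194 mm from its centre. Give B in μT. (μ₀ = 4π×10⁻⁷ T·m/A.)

On the axis of a circular loop, B = μ₀IR² / [2(R²+z²)^(3/2)].
R² + z² = (0.0889)² + (0.194)² = 0.04554 m², and (R²+z²)^(3/2) = 9.72×10⁻³ m³.
B = (4π×10⁻⁷ × 1.93 × 0.007903) / (2 × 9.72×10⁻³) = 9.86×10⁻⁷ T.

B ≈ 0.986 μT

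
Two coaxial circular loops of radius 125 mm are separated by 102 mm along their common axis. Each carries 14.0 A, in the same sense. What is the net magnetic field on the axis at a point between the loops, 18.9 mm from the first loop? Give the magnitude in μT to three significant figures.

Each loop contributes B = μ₀IR²/[2(R²+z²)^(3/2)] on the axis, with z measured from that loop.
Loop 1 (z = 0.0189 m): B₁ = 6.80×10⁻⁵ T. Loop 2 (z = 0.0831 m): B₂ = 4.06×10⁻⁵ T.
The fields add: B = B₁ + B₂ = 1.09×10⁻⁴ T.

B ≈ 109 μT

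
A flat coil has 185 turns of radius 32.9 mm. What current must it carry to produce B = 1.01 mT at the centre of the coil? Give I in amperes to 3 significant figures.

For an N-turn coil, B = Nμ₀I/(2R) with R = 0.0329 m, so I = 2RB/(Nμ₀) = 2 × 0.0329 × 1.01×10⁻³ / (185 × 4π×10⁻⁷) = 0.286 A.

I ≈ 0.286 A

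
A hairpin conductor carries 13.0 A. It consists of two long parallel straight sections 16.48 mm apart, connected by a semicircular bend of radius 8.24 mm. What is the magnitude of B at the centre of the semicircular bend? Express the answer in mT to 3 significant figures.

B ≈ 0.811 mT

The semicircular arc contributes B_arc = μ₀I·π/(4πR) = μ₀I/(4R) = 4.96×10⁻⁴ T.
Each semi-infinite lead is at perpendicular distance R = 0.00824 m from the centre, with the perpendicular foot at its near end, so it contributes μ₀I/(4πR); both point the same way, together 3.16×10⁻⁴ T.
Arc and leads all point the same direction: B = 4.96×10⁻⁴ + 3.16×10⁻⁴ = 8.11×10⁻⁴ T.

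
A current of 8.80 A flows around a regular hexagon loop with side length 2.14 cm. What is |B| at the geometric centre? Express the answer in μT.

Each side is a finite straight segment at perpendicular distance d = a/(2 tan(π/6)) = 0.01853 m from the centre, with end-angles ±π/6.
One side contributes B₁ = (μ₀I/4πd)·2 sin(π/6) = 4.75×10⁻⁵ T.
All 6 sides add in the same direction: B = 6 × 4.75×10⁻⁵ = 2.85×10⁻⁴ T.

B ≈ 285 μT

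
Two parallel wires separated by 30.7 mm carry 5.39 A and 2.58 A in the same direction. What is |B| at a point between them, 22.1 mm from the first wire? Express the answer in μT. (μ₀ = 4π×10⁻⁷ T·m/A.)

B ≈ 11.2 μT

Each long wire gives B = μ₀I/(2πd). Distances are d₁ = 0.0221 m and d₂ = 0.0086 m.
B₁ = 4.88×10⁻⁵ T, B₂ = 6.00×10⁻⁵ T.
Between parallel currents the two contributions point in opposite directions, so they subtract. B = |B₁ − B₂| = |4.88×10⁻⁵ − 6.00×10⁻⁵| = 1.12×10⁻⁵ T.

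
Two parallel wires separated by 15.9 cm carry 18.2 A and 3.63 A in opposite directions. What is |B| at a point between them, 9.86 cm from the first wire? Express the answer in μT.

B ≈ 48.9 μT

Each long wire gives B = μ₀I/(2πd). Distances are d₁ = 0.0986 m and d₂ = 0.0604 m.
B₁ = 3.69×10⁻⁵ T, B₂ = 1.20×10⁻⁵ T.
Between antiparallel currents both contributions point the same way, so they add. B = B₁ + B₂ = 3.69×10⁻⁵ + 1.20×10⁻⁵ = 4.89×10⁻⁵ T.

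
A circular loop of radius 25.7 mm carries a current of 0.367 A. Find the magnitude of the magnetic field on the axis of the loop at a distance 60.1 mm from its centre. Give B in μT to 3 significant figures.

B ≈ 0.545 μT

On the axis of a circular loop, B = μ₀IR² / [2(R²+z²)^(3/2)].
R² + z² = (0.0257)² + (0.0601)² = 0.004273 m², and (R²+z²)^(3/2) = 2.79×10⁻⁴ m³.
B = (4π×10⁻⁷ × 0.367 × 0.0006605) / (2 × 2.79×10⁻⁴) = 5.45×10⁻⁷ T.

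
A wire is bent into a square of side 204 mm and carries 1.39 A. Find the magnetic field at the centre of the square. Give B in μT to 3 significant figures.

Each side is a finite straight segment at perpendicular distance d = a/(2 tan(π/4)) = 0.102 m from the centre, with end-angles ±π/4.
One side contributes B₁ = (μ₀I/4πd)·2 sin(π/4) = 1.93×10⁻⁶ T.
All 4 sides add in the same direction: B = 4 × 1.93×10⁻⁶ = 7.71×10⁻⁶ T.

B ≈ 7.71 μT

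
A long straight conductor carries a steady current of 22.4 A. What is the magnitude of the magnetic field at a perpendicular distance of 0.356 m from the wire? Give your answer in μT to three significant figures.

B ≈ 12.6 μT

For an infinitely long straight wire, B = μ₀I/(2πd).
B = (4π×10⁻⁷ × 22.4) / (2π × 0.356) = 1.26×10⁻⁵ T.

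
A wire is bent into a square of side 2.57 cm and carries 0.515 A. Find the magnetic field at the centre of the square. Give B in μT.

Each side is a finite straight segment at perpendicular distance d = a/(2 tan(π/4)) = 0.01285 m from the centre, with end-angles ±π/4.
One side contributes B₁ = (μ₀I/4πd)·2 sin(π/4) = 5.67×10⁻⁶ T.
All 4 sides add in the same direction: B = 4 × 5.67×10⁻⁶ = 2.27×10⁻⁵ T.

B ≈ 22.7 μT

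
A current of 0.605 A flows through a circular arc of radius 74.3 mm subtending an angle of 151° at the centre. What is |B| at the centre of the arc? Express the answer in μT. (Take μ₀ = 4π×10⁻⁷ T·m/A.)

B ≈ 2.15 μT

The Biot–Savart field of a circular arc at its centre is B = μ₀Iφ/(4πR), with φ = 2.635 rad.
B = (4π×10⁻⁷ × 0.605 × 2.635) / (4π × 0.0743) = 2.15×10⁻⁶ T.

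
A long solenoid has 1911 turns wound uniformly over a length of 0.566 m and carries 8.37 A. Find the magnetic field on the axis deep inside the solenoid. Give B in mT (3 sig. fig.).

Inside a long solenoid, B = μ₀nI with n = 3376 turns/m.
B = 4π×10⁻⁷ × 3376 × 8.37 = 3.55×10⁻² T.

B ≈ 35.5 mT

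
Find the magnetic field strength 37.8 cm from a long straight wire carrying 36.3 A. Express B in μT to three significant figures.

For an infinitely long straight wire, B = μ₀I/(2πd).
B = (4π×10⁻⁷ × 36.3) / (2π × 0.378) = 1.92×10⁻⁵ T.

B ≈ 19.2 μT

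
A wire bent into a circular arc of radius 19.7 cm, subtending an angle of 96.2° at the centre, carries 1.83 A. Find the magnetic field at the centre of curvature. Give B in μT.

B ≈ 1.56 μT

The Biot–Savart field of a circular arc at its centre is B = μ₀Iφ/(4πR), with φ = 1.679 rad.
B = (4π×10⁻⁷ × 1.83 × 1.679) / (4π × 0.197) = 1.56×10⁻⁶ T.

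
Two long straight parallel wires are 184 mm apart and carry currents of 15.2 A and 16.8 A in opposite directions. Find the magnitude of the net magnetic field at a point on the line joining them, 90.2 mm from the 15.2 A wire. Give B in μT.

Each long wire gives B = μ₀I/(2πd). Distances are d₁ = 0.0902 m and d₂ = 0.0938 m.
B₁ = 3.37×10⁻⁵ T, B₂ = 3.58×10⁻⁵ T.
Between antiparallel currents both contributions point the same way, so they add. B = B₁ + B₂ = 3.37×10⁻⁵ + 3.58×10⁻⁵ = 6.95×10⁻⁵ T.

B ≈ 69.5 μT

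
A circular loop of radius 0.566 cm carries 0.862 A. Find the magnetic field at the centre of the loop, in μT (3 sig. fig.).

At the centre of a circular loop the Biot–Savart law gives B = μ₀I/(2R).
B = (4π×10⁻⁷ × 0.862) / (2 × 0.00566) = 9.57×10⁻⁵ T.

B ≈ 95.7 μT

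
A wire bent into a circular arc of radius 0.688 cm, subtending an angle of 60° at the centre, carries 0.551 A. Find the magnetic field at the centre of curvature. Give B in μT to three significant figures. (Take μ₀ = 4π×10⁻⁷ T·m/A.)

The Biot–Savart field of a circular arc at its centre is B = μ₀Iφ/(4πR), with φ = 1.047 rad.
B = (4π×10⁻⁷ × 0.551 × 1.047) / (4π × 0.00688) = 8.39×10⁻⁶ T.

B ≈ 8.39 μT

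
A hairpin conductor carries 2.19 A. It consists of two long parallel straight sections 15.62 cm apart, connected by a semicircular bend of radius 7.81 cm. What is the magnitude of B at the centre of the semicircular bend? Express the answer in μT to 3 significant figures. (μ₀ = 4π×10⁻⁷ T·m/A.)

The semicircular arc contributes B_arc = μ₀I·π/(4πR) = μ₀I/(4R) = 8.81×10⁻⁶ T.
Each semi-infinite lead is at perpendicular distance R = 0.0781 m from the centre, with the perpendicular foot at its near end, so it contributes μ₀I/(4πR); both point the same way, together 5.61×10⁻⁶ T.
Arc and leads all point the same direction: B = 8.81×10⁻⁶ + 5.61×10⁻⁶ = 1.44×10⁻⁵ T.

B ≈ 14.4 μT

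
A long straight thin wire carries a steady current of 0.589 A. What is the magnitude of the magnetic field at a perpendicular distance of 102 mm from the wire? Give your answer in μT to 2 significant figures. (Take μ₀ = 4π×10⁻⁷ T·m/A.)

B ≈ 1.2 μT

For an infinitely long straight wire, B = μ₀I/(2πd).
B = (4π×10⁻⁷ × 0.589) / (2π × 0.102) = 1.15×10⁻⁶ T.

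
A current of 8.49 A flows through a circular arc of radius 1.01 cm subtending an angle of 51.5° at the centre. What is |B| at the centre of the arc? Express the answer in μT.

The Biot–Savart field of a circular arc at its centre is B = μ₀Iφ/(4πR), with φ = 0.8988 rad.
B = (4π×10⁻⁷ × 8.49 × 0.8988) / (4π × 0.0101) = 7.56×10⁻⁵ T.

B ≈ 75.6 μT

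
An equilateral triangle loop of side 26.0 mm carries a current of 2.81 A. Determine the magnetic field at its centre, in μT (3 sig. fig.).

B ≈ 195 μT

Each side is a finite straight segment at perpendicular distance d = a/(2 tan(π/3)) = 0.007506 m from the centre, with end-angles ±π/3.
One side contributes B₁ = (μ₀I/4πd)·2 sin(π/3) = 6.48×10⁻⁵ T.
All 3 sides add in the same direction: B = 3 × 6.48×10⁻⁵ = 1.95×10⁻⁴ T.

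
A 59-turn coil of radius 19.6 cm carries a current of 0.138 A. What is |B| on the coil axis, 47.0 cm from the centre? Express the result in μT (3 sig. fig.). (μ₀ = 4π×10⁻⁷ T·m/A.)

B ≈ 1.49 μT

For an N-turn flat coil, B = Nμ₀IR²/[2(R²+z²)^(3/2)] with R = 0.196 m, z = 0.47 m.
B = 59 × 2.52×10⁻⁸ T = 1.49×10⁻⁶ T.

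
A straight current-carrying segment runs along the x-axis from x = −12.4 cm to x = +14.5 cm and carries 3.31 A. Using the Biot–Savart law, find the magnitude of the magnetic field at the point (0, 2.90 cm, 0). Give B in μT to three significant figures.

For a finite straight segment, B = (μ₀I/4πd)(sinθ₁ + sinθ₂), where θ₁, θ₂ are the angles from the perpendicular to each end.
The perpendicular distance is d = 0.029 m; the end-offsets along the wire are a = 0.124 m and b = 0.145 m.
sinθ₁ = 0.124/√(0.124²+0.029²) = 0.9737; sinθ₂ = 0.145/√(0.145²+0.029²) = 0.9806.
B = (4π×10⁻⁷ × 3.31) / (4π × 0.029) × (0.9737 + 0.9806) = 2.23×10⁻⁵ T.

B ≈ 22.3 μT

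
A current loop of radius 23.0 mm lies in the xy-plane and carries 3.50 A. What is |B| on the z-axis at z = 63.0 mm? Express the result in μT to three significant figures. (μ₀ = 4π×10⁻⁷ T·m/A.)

B ≈ 3.86 μT

On the axis of a circular loop, B = μ₀IR² / [2(R²+z²)^(3/2)].
R² + z² = (0.023)² + (0.063)² = 0.004498 m², and (R²+z²)^(3/2) = 3.02×10⁻⁴ m³.
B = (4π×10⁻⁷ × 3.50 × 0.000529) / (2 × 3.02×10⁻⁴) = 3.86×10⁻⁶ T.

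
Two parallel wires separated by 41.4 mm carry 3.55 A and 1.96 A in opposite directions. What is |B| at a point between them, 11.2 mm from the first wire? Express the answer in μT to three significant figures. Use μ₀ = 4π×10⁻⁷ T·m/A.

Each long wire gives B = μ₀I/(2πd). Distances are d₁ = 0.0112 m and d₂ = 0.0302 m.
B₁ = 6.34×10⁻⁵ T, B₂ = 1.30×10⁻⁵ T.
Between antiparallel currents both contributions point the same way, so they add. B = B₁ + B₂ = 6.34×10⁻⁵ + 1.30×10⁻⁵ = 7.64×10⁻⁵ T.

B ≈ 76.4 μT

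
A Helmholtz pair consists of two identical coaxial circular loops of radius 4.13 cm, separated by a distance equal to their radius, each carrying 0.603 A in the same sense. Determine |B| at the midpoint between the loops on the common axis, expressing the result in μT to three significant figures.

Each loop contributes B = μ₀IR²/[2(R²+z²)^(3/2)] on the axis, with z measured from that loop.
Loop 1 (z = 0.02065 m): B₁ = 6.56×10⁻⁶ T. Loop 2 (z = 0.02065 m): B₂ = 6.56×10⁻⁶ T.
The fields add: B = B₁ + B₂ = 1.31×10⁻⁵ T.

B ≈ 13.1 μT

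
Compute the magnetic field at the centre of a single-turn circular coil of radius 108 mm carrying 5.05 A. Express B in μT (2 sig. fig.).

At the centre of a circular loop the Biot–Savart law gives B = μ₀I/(2R).
B = (4π×10⁻⁷ × 5.05) / (2 × 0.108) = 2.94×10⁻⁵ T.

B ≈ 29 μT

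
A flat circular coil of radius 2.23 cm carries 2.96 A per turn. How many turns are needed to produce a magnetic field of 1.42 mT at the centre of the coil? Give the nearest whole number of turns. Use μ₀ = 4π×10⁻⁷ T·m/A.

For an N-turn coil, B = Nμ₀I/(2R). A single turn gives B₁ = 8.34×10⁻⁵ T with R = 0.0223 m.
N = B/B₁ = 1.42×10⁻³ / 8.34×10⁻⁵ = 17.03.

N = 17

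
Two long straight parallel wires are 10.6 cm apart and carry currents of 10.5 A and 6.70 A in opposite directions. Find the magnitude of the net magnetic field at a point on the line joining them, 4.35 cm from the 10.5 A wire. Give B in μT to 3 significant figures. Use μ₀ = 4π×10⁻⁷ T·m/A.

B ≈ 69.7 μT

Each long wire gives B = μ₀I/(2πd). Distances are d₁ = 0.0435 m and d₂ = 0.0625 m.
B₁ = 4.83×10⁻⁵ T, B₂ = 2.14×10⁻⁵ T.
Between antiparallel currents both contributions point the same way, so they add. B = B₁ + B₂ = 4.83×10⁻⁵ + 2.14×10⁻⁵ = 6.97×10⁻⁵ T.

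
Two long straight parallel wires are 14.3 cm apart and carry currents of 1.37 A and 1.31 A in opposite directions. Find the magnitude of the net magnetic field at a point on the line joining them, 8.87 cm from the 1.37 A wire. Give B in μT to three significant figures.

Each long wire gives B = μ₀I/(2πd). Distances are d₁ = 0.0887 m and d₂ = 0.0543 m.
B₁ = 3.09×10⁻⁶ T, B₂ = 4.83×10⁻⁶ T.
Between antiparallel currents both contributions point the same way, so they add. B = B₁ + B₂ = 3.09×10⁻⁶ + 4.83×10⁻⁶ = 7.91×10⁻⁶ T.

B ≈ 7.91 μT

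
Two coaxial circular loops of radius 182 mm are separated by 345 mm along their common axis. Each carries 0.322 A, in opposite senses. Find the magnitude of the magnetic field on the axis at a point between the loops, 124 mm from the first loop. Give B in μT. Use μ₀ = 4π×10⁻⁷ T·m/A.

B ≈ 0.342 μT

Each loop contributes B = μ₀IR²/[2(R²+z²)^(3/2)] on the axis, with z measured from that loop.
Loop 1 (z = 0.124 m): B₁ = 6.27×10⁻⁷ T. Loop 2 (z = 0.221 m): B₂ = 2.86×10⁻⁷ T.
The fields oppose: B = |B₁ − B₂| = 3.42×10⁻⁷ T.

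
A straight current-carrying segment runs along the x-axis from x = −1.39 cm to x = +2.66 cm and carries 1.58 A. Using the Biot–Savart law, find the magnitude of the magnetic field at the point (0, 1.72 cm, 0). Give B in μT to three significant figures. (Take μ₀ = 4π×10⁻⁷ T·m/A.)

For a finite straight segment, B = (μ₀I/4πd)(sinθ₁ + sinθ₂), where θ₁, θ₂ are the angles from the perpendicular to each end.
The perpendicular distance is d = 0.0172 m; the end-offsets along the wire are a = 0.0139 m and b = 0.0266 m.
sinθ₁ = 0.0139/√(0.0139²+0.0172²) = 0.6285; sinθ₂ = 0.0266/√(0.0266²+0.0172²) = 0.8397.
B = (4π×10⁻⁷ × 1.58) / (4π × 0.0172) × (0.6285 + 0.8397) = 1.35×10⁻⁵ T.

B ≈ 13.5 μT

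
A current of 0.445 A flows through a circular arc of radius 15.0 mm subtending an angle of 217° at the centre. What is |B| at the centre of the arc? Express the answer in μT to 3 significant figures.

The Biot–Savart field of a circular arc at its centre is B = μ₀Iφ/(4πR), with φ = 3.787 rad.
B = (4π×10⁻⁷ × 0.445 × 3.787) / (4π × 0.015) = 1.12×10⁻⁵ T.

B ≈ 11.2 μT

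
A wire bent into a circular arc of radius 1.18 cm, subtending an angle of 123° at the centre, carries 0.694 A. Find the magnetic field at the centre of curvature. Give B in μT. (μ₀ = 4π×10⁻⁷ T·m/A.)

The Biot–Savart field of a circular arc at its centre is B = μ₀Iφ/(4πR), with φ = 2.147 rad.
B = (4π×10⁻⁷ × 0.694 × 2.147) / (4π × 0.0118) = 1.26×10⁻⁵ T.

B ≈ 12.6 μT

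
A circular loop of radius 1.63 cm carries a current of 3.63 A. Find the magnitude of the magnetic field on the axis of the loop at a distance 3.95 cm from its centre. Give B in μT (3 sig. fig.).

On the axis of a circular loop, B = μ₀IR² / [2(R²+z²)^(3/2)].
R² + z² = (0.0163)² + (0.0395)² = 0.001826 m², and (R²+z²)^(3/2) = 7.80×10⁻⁵ m³.
B = (4π×10⁻⁷ × 3.63 × 0.0002657) / (2 × 7.80×10⁻⁵) = 7.77×10⁻⁶ T.

B ≈ 7.77 μT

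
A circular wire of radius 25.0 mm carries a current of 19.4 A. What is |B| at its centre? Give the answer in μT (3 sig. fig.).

B ≈ 488 μT

At the centre of a circular loop the Biot–Savart law gives B = μ₀I/(2R).
B = (4π×10⁻⁷ × 19.4) / (2 × 0.025) = 4.88×10⁻⁴ T.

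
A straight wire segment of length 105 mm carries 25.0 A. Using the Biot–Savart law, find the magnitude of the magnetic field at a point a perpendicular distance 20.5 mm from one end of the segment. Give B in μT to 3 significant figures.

B ≈ 120 μT

For a finite straight segment, B = (μ₀I/4πd)(sinθ₁ + sinθ₂), where θ₁, θ₂ are the angles from the perpendicular to each end.
The perpendicular foot is at one end, so the two end-offsets along the wire are 0 and L = 0.105 m.
sinθ₁ = 0/√(0²+0.0205²) = 0.0000; sinθ₂ = 0.105/√(0.105²+0.0205²) = 0.9815.
B = (4π×10⁻⁷ × 25.0) / (4π × 0.0205) × (0.0000 + 0.9815) = 1.20×10⁻⁴ T.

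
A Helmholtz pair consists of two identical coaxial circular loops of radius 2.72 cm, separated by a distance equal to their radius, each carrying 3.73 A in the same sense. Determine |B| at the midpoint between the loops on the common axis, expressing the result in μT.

B ≈ 123 μT

Each loop contributes B = μ₀IR²/[2(R²+z²)^(3/2)] on the axis, with z measured from that loop.
Loop 1 (z = 0.0136 m): B₁ = 6.17×10⁻⁵ T. Loop 2 (z = 0.0136 m): B₂ = 6.17×10⁻⁵ T.
The fields add: B = B₁ + B₂ = 1.23×10⁻⁴ T.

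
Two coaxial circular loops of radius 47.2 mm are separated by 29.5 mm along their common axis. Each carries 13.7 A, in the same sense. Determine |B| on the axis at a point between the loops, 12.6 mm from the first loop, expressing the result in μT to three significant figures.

Each loop contributes B = μ₀IR²/[2(R²+z²)^(3/2)] on the axis, with z measured from that loop.
Loop 1 (z = 0.0126 m): B₁ = 1.64×10⁻⁴ T. Loop 2 (z = 0.0169 m): B₂ = 1.52×10⁻⁴ T.
The fields add: B = B₁ + B₂ = 3.17×10⁻⁴ T.

B ≈ 317 μT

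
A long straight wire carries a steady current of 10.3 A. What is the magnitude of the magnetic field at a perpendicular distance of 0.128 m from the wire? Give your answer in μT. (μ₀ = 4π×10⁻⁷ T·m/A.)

For an infinitely long straight wire, B = μ₀I/(2πd).
B = (4π×10⁻⁷ × 10.3) / (2π × 0.128) = 1.61×10⁻⁵ T.

B ≈ 16.1 μT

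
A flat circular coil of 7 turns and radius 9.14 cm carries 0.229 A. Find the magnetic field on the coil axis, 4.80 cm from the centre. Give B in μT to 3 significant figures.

For an N-turn flat coil, B = Nμ₀IR²/[2(R²+z²)^(3/2)] with R = 0.0914 m, z = 0.048 m.
B = 7 × 1.09×10⁻⁶ T = 7.65×10⁻⁶ T.

B ≈ 7.65 μT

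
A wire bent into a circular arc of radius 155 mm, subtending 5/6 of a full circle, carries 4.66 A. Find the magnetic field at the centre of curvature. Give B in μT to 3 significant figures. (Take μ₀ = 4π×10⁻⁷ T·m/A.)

The Biot–Savart field of a circular arc at its centre is B = μ₀Iφ/(4πR), with φ = 5.236 rad.
B = (4π×10⁻⁷ × 4.66 × 5.236) / (4π × 0.155) = 1.57×10⁻⁵ T.

B ≈ 15.7 μT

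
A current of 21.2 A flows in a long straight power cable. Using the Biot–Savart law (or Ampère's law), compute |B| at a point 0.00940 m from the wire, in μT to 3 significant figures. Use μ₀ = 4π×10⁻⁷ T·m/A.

B ≈ 451 μT

For an infinitely long straight wire, B = μ₀I/(2πd).
B = (4π×10⁻⁷ × 21.2) / (2π × 0.0094) = 4.51×10⁻⁴ T.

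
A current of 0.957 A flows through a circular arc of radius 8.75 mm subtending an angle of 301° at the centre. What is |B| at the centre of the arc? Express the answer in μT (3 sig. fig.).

B ≈ 57.5 μT

The Biot–Savart field of a circular arc at its centre is B = μ₀Iφ/(4πR), with φ = 5.253 rad.
B = (4π×10⁻⁷ × 0.957 × 5.253) / (4π × 0.00875) = 5.75×10⁻⁵ T.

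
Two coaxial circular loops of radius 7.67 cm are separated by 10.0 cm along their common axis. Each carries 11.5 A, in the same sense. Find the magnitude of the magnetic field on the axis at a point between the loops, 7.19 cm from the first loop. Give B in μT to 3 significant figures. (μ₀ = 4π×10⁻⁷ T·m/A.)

B ≈ 115 μT

Each loop contributes B = μ₀IR²/[2(R²+z²)^(3/2)] on the axis, with z measured from that loop.
Loop 1 (z = 0.0719 m): B₁ = 3.66×10⁻⁵ T. Loop 2 (z = 0.0281 m): B₂ = 7.80×10⁻⁵ T.
The fields add: B = B₁ + B₂ = 1.15×10⁻⁴ T.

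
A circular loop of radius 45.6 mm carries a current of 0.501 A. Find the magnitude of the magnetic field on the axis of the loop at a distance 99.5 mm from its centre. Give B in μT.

B ≈ 0.499 μT

On the axis of a circular loop, B = μ₀IR² / [2(R²+z²)^(3/2)].
R² + z² = (0.0456)² + (0.0995)² = 0.01198 m², and (R²+z²)^(3/2) = 1.31×10⁻³ m³.
B = (4π×10⁻⁷ × 0.501 × 0.002079) / (2 × 1.31×10⁻³) = 4.99×10⁻⁷ T.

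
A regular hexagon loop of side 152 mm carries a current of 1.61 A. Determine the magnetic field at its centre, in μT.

Each side is a finite straight segment at perpendicular distance d = a/(2 tan(π/6)) = 0.1316 m from the centre, with end-angles ±π/6.
One side contributes B₁ = (μ₀I/4πd)·2 sin(π/6) = 1.22×10⁻⁶ T.
All 6 sides add in the same direction: B = 6 × 1.22×10⁻⁶ = 7.34×10⁻⁶ T.

B ≈ 7.34 μT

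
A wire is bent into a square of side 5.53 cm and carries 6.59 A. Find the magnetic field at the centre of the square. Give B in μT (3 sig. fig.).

B ≈ 135 μT

Each side is a finite straight segment at perpendicular distance d = a/(2 tan(π/4)) = 0.02765 m from the centre, with end-angles ±π/4.
One side contributes B₁ = (μ₀I/4πd)·2 sin(π/4) = 3.37×10⁻⁵ T.
All 4 sides add in the same direction: B = 4 × 3.37×10⁻⁵ = 1.35×10⁻⁴ T.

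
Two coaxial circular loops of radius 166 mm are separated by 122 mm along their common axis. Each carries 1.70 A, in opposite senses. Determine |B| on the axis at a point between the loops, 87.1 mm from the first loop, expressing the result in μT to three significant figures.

B ≈ 1.56 μT

Each loop contributes B = μ₀IR²/[2(R²+z²)^(3/2)] on the axis, with z measured from that loop.
Loop 1 (z = 0.0871 m): B₁ = 4.47×10⁻⁶ T. Loop 2 (z = 0.0349 m): B₂ = 6.03×10⁻⁶ T.
The fields oppose: B = |B₁ − B₂| = 1.56×10⁻⁶ T.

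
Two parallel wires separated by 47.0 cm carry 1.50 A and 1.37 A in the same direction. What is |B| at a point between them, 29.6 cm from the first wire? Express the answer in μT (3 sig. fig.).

B ≈ 0.561 μT

Each long wire gives B = μ₀I/(2πd). Distances are d₁ = 0.296 m and d₂ = 0.174 m.
B₁ = 1.01×10⁻⁶ T, B₂ = 1.57×10⁻⁶ T.
Between parallel currents the two contributions point in opposite directions, so they subtract. B = |B₁ − B₂| = |1.01×10⁻⁶ − 1.57×10⁻⁶| = 5.61×10⁻⁷ T.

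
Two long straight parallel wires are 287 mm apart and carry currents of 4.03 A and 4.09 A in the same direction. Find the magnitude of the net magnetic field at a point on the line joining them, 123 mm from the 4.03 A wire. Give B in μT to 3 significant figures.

Each long wire gives B = μ₀I/(2πd). Distances are d₁ = 0.123 m and d₂ = 0.164 m.
B₁ = 6.55×10⁻⁶ T, B₂ = 4.99×10⁻⁶ T.
Between parallel currents the two contributions point in opposite directions, so they subtract. B = |B₁ − B₂| = |6.55×10⁻⁶ − 4.99×10⁻⁶| = 1.57×10⁻⁶ T.

B ≈ 1.57 μT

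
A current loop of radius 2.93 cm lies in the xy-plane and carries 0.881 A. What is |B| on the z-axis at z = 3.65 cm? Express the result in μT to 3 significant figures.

B ≈ 4.63 μT

On the axis of a circular loop, B = μ₀IR² / [2(R²+z²)^(3/2)].
R² + z² = (0.0293)² + (0.0365)² = 0.002191 m², and (R²+z²)^(3/2) = 1.03×10⁻⁴ m³.
B = (4π×10⁻⁷ × 0.881 × 0.0008585) / (2 × 1.03×10⁻⁴) = 4.63×10⁻⁶ T.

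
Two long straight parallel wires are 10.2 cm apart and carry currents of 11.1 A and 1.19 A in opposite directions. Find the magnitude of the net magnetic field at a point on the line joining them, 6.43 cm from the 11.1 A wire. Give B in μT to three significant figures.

Each long wire gives B = μ₀I/(2πd). Distances are d₁ = 0.0643 m and d₂ = 0.0377 m.
B₁ = 3.45×10⁻⁵ T, B₂ = 6.31×10⁻⁶ T.
Between antiparallel currents both contributions point the same way, so they add. B = B₁ + B₂ = 3.45×10⁻⁵ + 6.31×10⁻⁶ = 4.08×10⁻⁵ T.

B ≈ 40.8 μT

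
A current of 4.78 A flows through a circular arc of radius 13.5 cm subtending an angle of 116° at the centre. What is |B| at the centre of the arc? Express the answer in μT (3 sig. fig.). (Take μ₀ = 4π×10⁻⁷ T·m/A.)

B ≈ 7.17 μT

The Biot–Savart field of a circular arc at its centre is B = μ₀Iφ/(4πR), with φ = 2.025 rad.
B = (4π×10⁻⁷ × 4.78 × 2.025) / (4π × 0.135) = 7.17×10⁻⁶ T.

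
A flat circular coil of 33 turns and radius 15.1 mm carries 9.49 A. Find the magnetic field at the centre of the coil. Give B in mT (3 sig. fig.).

For an N-turn flat coil, B = Nμ₀I/(2R) with R = 0.0151 m.
B = 33 × 3.95×10⁻⁴ T = 1.30×10⁻² T.

B ≈ 13.0 mT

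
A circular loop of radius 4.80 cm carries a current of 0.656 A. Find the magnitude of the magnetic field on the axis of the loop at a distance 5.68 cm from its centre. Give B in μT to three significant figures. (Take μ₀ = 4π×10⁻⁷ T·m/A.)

B ≈ 2.31 μT

On the axis of a circular loop, B = μ₀IR² / [2(R²+z²)^(3/2)].
R² + z² = (0.048)² + (0.0568)² = 0.00553 m², and (R²+z²)^(3/2) = 4.11×10⁻⁴ m³.
B = (4π×10⁻⁷ × 0.656 × 0.002304) / (2 × 4.11×10⁻⁴) = 2.31×10⁻⁶ T.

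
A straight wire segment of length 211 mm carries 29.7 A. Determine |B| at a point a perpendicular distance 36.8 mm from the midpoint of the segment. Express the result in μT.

For a finite straight segment, B = (μ₀I/4πd)(sinθ₁ + sinθ₂), where θ₁, θ₂ are the angles from the perpendicular to each end.
The perpendicular from the point meets the wire at its midpoint, so each end is L/2 = 0.1055 m away along the wire.
sinθ₁ = 0.1055/√(0.1055²+0.0368²) = 0.9442; sinθ₂ = 0.1055/√(0.1055²+0.0368²) = 0.9442.
B = (4π×10⁻⁷ × 29.7) / (4π × 0.0368) × (0.9442 + 0.9442) = 1.52×10⁻⁴ T.

B ≈ 152 μT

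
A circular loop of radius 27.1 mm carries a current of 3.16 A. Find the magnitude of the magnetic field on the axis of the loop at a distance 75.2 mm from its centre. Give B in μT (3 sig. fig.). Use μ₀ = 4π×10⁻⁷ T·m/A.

B ≈ 2.86 μT

On the axis of a circular loop, B = μ₀IR² / [2(R²+z²)^(3/2)].
R² + z² = (0.0271)² + (0.0752)² = 0.006389 m², and (R²+z²)^(3/2) = 5.11×10⁻⁴ m³.
B = (4π×10⁻⁷ × 3.16 × 0.0007344) / (2 × 5.11×10⁻⁴) = 2.86×10⁻⁶ T.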